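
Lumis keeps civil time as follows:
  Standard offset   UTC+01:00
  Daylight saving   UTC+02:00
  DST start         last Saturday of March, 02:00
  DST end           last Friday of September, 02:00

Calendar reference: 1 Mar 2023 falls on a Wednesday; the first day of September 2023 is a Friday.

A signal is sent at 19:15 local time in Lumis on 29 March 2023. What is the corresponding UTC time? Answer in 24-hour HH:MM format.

17:15

1 March 2023 is a Wednesday, so Saturdays fall on 4, 11, 18, 25; the last is March 25.
1 September 2023 is a Friday, so Fridays fall on 1, 8, 15, 22, 29; the last is September 29.
29 March 2023 lies within the daylight-saving period (25 March – 29 September), so Lumis is on daylight time, UTC+02:00.
19:15 local − 2h = 17:15 UTC.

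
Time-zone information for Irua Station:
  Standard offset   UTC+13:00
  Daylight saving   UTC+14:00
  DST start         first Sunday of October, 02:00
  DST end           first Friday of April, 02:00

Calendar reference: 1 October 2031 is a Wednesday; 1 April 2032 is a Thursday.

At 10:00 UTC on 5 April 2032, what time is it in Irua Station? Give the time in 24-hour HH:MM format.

23:00

1 October 2031 is a Wednesday, so the first Sunday is October 5.
1 April 2032 is a Thursday, so the first Friday is April 2.
At the standard offset (UTC+13:00), 10:00 UTC + 13h = 23:00 Irua Station standard time.
The standard-time date in Irua Station, 5 April 2032, is outside the daylight-saving period (5 October 2031 – 2 April 2032), so Irua Station is on standard time, UTC+13:00.
10:00 UTC + 13h = 23:00 local.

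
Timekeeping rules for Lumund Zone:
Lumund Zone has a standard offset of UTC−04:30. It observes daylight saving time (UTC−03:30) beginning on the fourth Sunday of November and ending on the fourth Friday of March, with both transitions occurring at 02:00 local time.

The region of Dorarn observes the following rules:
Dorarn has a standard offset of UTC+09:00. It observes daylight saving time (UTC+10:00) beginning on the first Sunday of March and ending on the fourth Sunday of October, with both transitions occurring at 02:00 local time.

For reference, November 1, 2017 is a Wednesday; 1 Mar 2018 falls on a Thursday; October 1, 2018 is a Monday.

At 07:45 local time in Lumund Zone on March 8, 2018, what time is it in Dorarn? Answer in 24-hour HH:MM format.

21:15

1 November 2017 is a Wednesday, so the first Sunday is November 5 and the fourth is November 26.
1 March 2018 is a Thursday, so the first Friday is March 2 and the fourth is March 23.
Daylight saving runs 26 November 2017 – 23 March 2018; March 8, 2018 is inside that window, so Lumund Zone is at UTC−03:30.
07:45 Lumund Zone + 3h30m = 11:15 UTC.
1 March 2018 is a Thursday, so the first Sunday is March 4.
1 October 2018 is a Monday, so the first Sunday is October 7 and the fourth is October 28.
At the standard offset (UTC+09:00), 11:15 UTC + 9h = 20:15 Dorarn standard time.
The standard-time date in Dorarn, March 8, 2018, lies within the daylight-saving period (4 March – 28 October), so Dorarn is on daylight time, UTC+10:00.
11:15 UTC + 10h = 21:15 Dorarn.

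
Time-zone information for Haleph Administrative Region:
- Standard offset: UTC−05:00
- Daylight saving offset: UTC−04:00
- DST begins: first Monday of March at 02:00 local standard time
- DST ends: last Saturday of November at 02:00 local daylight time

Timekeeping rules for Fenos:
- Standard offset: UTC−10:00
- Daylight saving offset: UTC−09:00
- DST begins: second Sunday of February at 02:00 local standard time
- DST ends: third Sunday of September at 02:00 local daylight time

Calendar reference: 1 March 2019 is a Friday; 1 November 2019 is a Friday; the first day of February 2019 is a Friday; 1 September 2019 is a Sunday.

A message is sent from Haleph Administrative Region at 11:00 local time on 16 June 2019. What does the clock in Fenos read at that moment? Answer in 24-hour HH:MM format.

1 March 2019 is a Friday, so the first Monday is March 4.
1 November 2019 is a Friday, so Saturdays fall on 2, 9, 16, 23, 30; the last is November 30.
Daylight saving runs 4 March – 30 November; 16 June 2019 is inside that window, so Haleph Administrative Region is at UTC−04:00.
11:00 Haleph Administrative Region + 4h = 15:00 UTC.
1 February 2019 is a Friday, so the first Sunday is February 3 and the second is February 10.
1 September 2019 is a Sunday, so the first Sunday is September 1 and the third is September 15.
At the standard offset (UTC−10:00), 15:00 UTC − 10h = 05:00 Fenos standard time.
Daylight saving runs 10 February – 15 September; the standard-time date in Fenos, 16 June 2019, is inside that window, so Fenos is at UTC−09:00.
15:00 UTC − 9h = 06:00 Fenos.

06:00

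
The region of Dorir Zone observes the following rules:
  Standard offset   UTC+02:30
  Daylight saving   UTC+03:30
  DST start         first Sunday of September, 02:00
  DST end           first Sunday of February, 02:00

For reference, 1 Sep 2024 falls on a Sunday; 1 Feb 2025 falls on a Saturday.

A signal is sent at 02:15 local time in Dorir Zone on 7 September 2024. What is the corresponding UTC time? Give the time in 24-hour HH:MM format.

22:45

1 September 2024 is a Sunday, so the first Sunday is September 1.
1 February 2025 is a Saturday, so the first Sunday is February 2.
Daylight saving runs 1 September 2024 – 2 February 2025; 7 September 2024 is inside that window, so Dorir Zone is at UTC+03:30.
02:15 local − 3h30m = 22:45 UTC (rolling into the previous day, 6 September 2024).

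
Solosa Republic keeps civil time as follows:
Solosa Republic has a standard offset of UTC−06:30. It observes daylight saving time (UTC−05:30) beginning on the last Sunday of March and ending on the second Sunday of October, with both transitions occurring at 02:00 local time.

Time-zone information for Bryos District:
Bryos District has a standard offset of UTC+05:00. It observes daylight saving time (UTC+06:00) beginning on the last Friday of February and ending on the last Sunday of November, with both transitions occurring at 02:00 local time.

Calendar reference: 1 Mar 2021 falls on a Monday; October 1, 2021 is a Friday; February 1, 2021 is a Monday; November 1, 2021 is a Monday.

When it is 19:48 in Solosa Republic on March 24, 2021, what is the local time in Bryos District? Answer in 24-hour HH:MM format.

08:18

1 March 2021 is a Monday, so Sundays fall on 7, 14, 21, 28; the last is March 28.
1 October 2021 is a Friday, so the first Sunday is October 3 and the second is October 10.
Daylight saving runs 28 March – 10 October; March 24, 2021 is outside that window, so Solosa Republic is on standard time at UTC−06:30.
19:48 Solosa Republic + 6h30m = 02:18 UTC (rolling into the next day, 25 March 2021).
1 February 2021 is a Monday, so Fridays fall on 5, 12, 19, 26; the last is February 26.
1 November 2021 is a Monday, so Sundays fall on 7, 14, 21, 28; the last is November 28.
At the standard offset (UTC+05:00), 02:18 UTC + 5h = 07:18 Bryos District standard time.
The standard-time date in Bryos District, March 25, 2021, lies within the daylight-saving period (26 February – 28 November), so Bryos District is on daylight time, UTC+06:00.
02:18 UTC + 6h = 08:18 Bryos District.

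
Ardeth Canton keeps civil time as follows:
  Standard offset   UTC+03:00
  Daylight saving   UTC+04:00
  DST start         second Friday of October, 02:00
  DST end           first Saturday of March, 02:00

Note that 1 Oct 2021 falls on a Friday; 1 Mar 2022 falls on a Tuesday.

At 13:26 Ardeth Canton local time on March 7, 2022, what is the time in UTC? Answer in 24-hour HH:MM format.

1 October 2021 is a Friday, so the first Friday is October 1 and the second is October 8.
1 March 2022 is a Tuesday, so the first Saturday is March 5.
March 7, 2022 is outside the daylight-saving period (8 October 2021 – 5 March 2022), so Ardeth Canton is on standard time, UTC+03:00.
13:26 local − 3h = 10:26 UTC.

10:26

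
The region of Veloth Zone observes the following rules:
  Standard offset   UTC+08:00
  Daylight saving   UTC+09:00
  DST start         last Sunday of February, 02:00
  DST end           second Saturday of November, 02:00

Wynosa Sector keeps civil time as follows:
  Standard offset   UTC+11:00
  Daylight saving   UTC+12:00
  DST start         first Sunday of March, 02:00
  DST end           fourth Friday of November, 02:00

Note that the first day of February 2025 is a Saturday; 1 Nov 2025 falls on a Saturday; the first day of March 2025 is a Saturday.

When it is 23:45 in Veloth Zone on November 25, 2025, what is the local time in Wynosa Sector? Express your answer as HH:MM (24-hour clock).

03:45

1 February 2025 is a Saturday, so Sundays fall on 2, 9, 16, 23; the last is February 23.
1 November 2025 is a Saturday, so the first Saturday is November 1 and the second is November 8.
November 25, 2025 does not fall between 23 February and 8 November, so daylight saving is not in effect and Veloth Zone is at UTC+08:00.
23:45 Veloth Zone − 8h = 15:45 UTC.
1 March 2025 is a Saturday, so the first Sunday is March 2.
1 November 2025 is a Saturday, so the first Friday is November 7 and the fourth is November 28.
At the standard offset (UTC+11:00), 15:45 UTC + 11h = 02:45 Wynosa Sector standard time (rolling into the next day, 26 November 2025).
Daylight saving runs 2 March – 28 November; the standard-time date in Wynosa Sector, November 26, 2025, is inside that window, so Wynosa Sector is at UTC+12:00.
15:45 UTC + 12h = 03:45 Wynosa Sector (rolling into the next day, 26 November 2025).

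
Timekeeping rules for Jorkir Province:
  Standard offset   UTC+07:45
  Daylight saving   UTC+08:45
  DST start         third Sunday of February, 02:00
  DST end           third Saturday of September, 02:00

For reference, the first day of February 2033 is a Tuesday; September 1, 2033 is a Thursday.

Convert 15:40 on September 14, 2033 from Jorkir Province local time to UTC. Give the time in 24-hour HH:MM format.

06:55

1 February 2033 is a Tuesday, so the first Sunday is February 6 and the third is February 20.
1 September 2033 is a Thursday, so the first Saturday is September 3 and the third is September 17.
September 14, 2033 falls between 20 February and 17 September, so daylight saving is in effect and Jorkir Province is at UTC+08:45.
15:40 local − 8h45m = 06:55 UTC.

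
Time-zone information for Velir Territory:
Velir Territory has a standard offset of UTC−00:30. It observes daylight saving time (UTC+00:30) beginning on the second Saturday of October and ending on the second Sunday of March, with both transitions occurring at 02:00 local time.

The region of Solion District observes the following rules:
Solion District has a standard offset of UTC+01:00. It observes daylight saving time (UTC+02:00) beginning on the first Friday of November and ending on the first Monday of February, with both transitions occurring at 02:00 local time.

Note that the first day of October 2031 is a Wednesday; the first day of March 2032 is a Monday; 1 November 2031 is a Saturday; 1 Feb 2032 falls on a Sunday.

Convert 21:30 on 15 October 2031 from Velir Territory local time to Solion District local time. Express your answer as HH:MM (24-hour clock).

22:00

1 October 2031 is a Wednesday, so the first Saturday is October 4 and the second is October 11.
1 March 2032 is a Monday, so the first Sunday is March 7 and the second is March 14.
15 October 2031 falls between 11 October 2031 and 14 March 2032, so daylight saving is in effect and Velir Territory is at UTC+00:30.
21:30 Velir Territory − 0h30m = 21:00 UTC.
1 November 2031 is a Saturday, so the first Friday is November 7.
1 February 2032 is a Sunday, so the first Monday is February 2.
At the standard offset (UTC+01:00), 21:00 UTC + 1h = 22:00 Solion District standard time.
The standard-time date in Solion District, 15 October 2031, is outside the daylight-saving period (7 November 2031 – 2 February 2032), so Solion District is on standard time, UTC+01:00.
21:00 UTC + 1h = 22:00 Solion District.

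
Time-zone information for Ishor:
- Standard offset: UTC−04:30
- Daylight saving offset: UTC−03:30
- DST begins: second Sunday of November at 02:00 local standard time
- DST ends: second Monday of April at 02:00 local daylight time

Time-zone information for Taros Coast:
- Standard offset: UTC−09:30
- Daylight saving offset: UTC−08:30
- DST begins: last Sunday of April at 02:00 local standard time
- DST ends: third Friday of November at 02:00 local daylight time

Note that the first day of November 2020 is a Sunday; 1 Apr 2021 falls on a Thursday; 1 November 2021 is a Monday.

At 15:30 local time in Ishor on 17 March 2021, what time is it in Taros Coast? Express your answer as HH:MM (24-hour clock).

1 November 2020 is a Sunday, so the first Sunday is November 1 and the second is November 8.
1 April 2021 is a Thursday, so the first Monday is April 5 and the second is April 12.
17 March 2021 lies within the daylight-saving period (8 November 2020 – 12 April 2021), so Ishor is on daylight time, UTC−03:30.
15:30 Ishor + 3h30m = 19:00 UTC.
1 April 2021 is a Thursday, so Sundays fall on 4, 11, 18, 25; the last is April 25.
1 November 2021 is a Monday, so the first Friday is November 5 and the third is November 19.
At the standard offset (UTC−09:30), 19:00 UTC − 9h30m = 09:30 Taros Coast standard time.
The standard-time date in Taros Coast, 17 March 2021, does not fall between 25 April and 19 November, so daylight saving is not in effect and Taros Coast is at UTC−09:30.
19:00 UTC − 9h30m = 09:30 Taros Coast.

09:30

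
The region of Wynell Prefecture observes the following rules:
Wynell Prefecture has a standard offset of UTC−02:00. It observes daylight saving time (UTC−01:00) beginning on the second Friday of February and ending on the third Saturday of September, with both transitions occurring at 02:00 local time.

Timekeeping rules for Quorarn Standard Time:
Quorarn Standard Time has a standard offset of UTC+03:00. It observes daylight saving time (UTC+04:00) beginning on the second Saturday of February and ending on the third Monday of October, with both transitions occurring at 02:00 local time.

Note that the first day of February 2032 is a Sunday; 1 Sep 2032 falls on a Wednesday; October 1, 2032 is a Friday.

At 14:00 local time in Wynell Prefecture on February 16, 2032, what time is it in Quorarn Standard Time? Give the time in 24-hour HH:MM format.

1 February 2032 is a Sunday, so the first Friday is February 6 and the second is February 13.
1 September 2032 is a Wednesday, so the first Saturday is September 4 and the third is September 18.
Daylight saving runs 13 February – 18 September; February 16, 2032 is inside that window, so Wynell Prefecture is at UTC−01:00.
14:00 Wynell Prefecture + 1h = 15:00 UTC.
1 February 2032 is a Sunday, so the first Saturday is February 7 and the second is February 14.
1 October 2032 is a Friday, so the first Monday is October 4 and the third is October 18.
At the standard offset (UTC+03:00), 15:00 UTC + 3h = 18:00 Quorarn Standard Time standard time.
Daylight saving runs 14 February – 18 October; the standard-time date in Quorarn Standard Time, February 16, 2032, is inside that window, so Quorarn Standard Time is at UTC+04:00.
15:00 UTC + 4h = 19:00 Quorarn Standard Time.

19:00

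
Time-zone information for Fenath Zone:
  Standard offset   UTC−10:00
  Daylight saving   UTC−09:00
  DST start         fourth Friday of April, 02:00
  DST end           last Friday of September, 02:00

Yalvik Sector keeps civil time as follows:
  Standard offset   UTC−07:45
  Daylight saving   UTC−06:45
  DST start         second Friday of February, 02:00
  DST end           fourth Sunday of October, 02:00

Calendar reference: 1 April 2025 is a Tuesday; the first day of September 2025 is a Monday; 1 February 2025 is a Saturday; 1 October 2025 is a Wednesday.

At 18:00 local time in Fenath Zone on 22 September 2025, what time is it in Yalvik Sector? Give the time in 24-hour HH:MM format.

1 April 2025 is a Tuesday, so the first Friday is April 4 and the fourth is April 25.
1 September 2025 is a Monday, so Fridays fall on 5, 12, 19, 26; the last is September 26.
Daylight saving runs 25 April – 26 September; 22 September 2025 is inside that window, so Fenath Zone is at UTC−09:00.
18:00 Fenath Zone + 9h = 03:00 UTC (rolling into the next day, 23 September 2025).
1 February 2025 is a Saturday, so the first Friday is February 7 and the second is February 14.
1 October 2025 is a Wednesday, so the first Sunday is October 5 and the fourth is October 26.
At the standard offset (UTC−07:45), 03:00 UTC − 7h45m = 19:15 Yalvik Sector standard time (rolling into the previous day, 22 September 2025).
The standard-time date in Yalvik Sector, 22 September 2025, falls between 14 February and 26 October, so daylight saving is in effect and Yalvik Sector is at UTC−06:45.
03:00 UTC − 6h45m = 20:15 Yalvik Sector (rolling into the previous day, 22 September 2025).

20:15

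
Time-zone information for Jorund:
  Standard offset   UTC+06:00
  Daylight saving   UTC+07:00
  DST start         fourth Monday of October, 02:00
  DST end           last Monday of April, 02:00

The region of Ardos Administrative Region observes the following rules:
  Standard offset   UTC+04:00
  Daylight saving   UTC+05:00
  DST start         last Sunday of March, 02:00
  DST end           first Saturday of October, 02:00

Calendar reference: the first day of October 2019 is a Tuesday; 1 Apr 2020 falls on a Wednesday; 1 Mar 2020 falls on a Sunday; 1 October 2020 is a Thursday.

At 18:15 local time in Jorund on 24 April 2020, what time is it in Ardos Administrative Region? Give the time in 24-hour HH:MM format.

1 October 2019 is a Tuesday, so the first Monday is October 7 and the fourth is October 28.
1 April 2020 is a Wednesday, so Mondays fall on 6, 13, 20, 27; the last is April 27.
24 April 2020 lies within the daylight-saving period (28 October 2019 – 27 April 2020), so Jorund is on daylight time, UTC+07:00.
18:15 Jorund − 7h = 11:15 UTC.
1 March 2020 is a Sunday, so Sundays fall on 1, 8, 15, 22, 29; the last is March 29.
1 October 2020 is a Thursday, so the first Saturday is October 3.
At the standard offset (UTC+04:00), 11:15 UTC + 4h = 15:15 Ardos Administrative Region standard time.
The standard-time date in Ardos Administrative Region, 24 April 2020, lies within the daylight-saving period (29 March – 3 October), so Ardos Administrative Region is on daylight time, UTC+05:00.
11:15 UTC + 5h = 16:15 Ardos Administrative Region.

16:15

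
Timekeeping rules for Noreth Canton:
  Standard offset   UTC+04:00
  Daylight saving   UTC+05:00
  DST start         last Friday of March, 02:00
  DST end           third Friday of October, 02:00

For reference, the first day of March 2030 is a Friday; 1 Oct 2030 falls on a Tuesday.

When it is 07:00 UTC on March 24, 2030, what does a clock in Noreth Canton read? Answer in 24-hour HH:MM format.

1 March 2030 is a Friday, so Fridays fall on 1, 8, 15, 22, 29; the last is March 29.
1 October 2030 is a Tuesday, so the first Friday is October 4 and the third is October 18.
At the standard offset (UTC+04:00), 07:00 UTC + 4h = 11:00 Noreth Canton standard time.
The standard-time date in Noreth Canton, March 24, 2030, is outside the daylight-saving period (29 March – 18 October), so Noreth Canton is on standard time, UTC+04:00.
07:00 UTC + 4h = 11:00 local.

11:00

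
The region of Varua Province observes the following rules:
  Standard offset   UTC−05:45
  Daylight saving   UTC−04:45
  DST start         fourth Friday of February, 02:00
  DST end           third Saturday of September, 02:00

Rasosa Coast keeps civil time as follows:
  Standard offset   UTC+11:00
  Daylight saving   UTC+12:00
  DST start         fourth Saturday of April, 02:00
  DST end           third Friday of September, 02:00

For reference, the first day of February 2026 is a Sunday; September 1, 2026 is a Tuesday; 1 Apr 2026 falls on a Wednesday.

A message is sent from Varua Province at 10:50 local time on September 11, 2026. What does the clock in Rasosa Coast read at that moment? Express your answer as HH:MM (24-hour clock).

03:35

1 February 2026 is a Sunday, so the first Friday is February 6 and the fourth is February 27.
1 September 2026 is a Tuesday, so the first Saturday is September 5 and the third is September 19.
September 11, 2026 falls between 27 February and 19 September, so daylight saving is in effect and Varua Province is at UTC−04:45.
10:50 Varua Province + 4h45m = 15:35 UTC.
1 April 2026 is a Wednesday, so the first Saturday is April 4 and the fourth is April 25.
1 September 2026 is a Tuesday, so the first Friday is September 4 and the third is September 18.
At the standard offset (UTC+11:00), 15:35 UTC + 11h = 02:35 Rasosa Coast standard time (rolling into the next day, 12 September 2026).
The standard-time date in Rasosa Coast, September 12, 2026, lies within the daylight-saving period (25 April – 18 September), so Rasosa Coast is on daylight time, UTC+12:00.
15:35 UTC + 12h = 03:35 Rasosa Coast (rolling into the next day, 12 September 2026).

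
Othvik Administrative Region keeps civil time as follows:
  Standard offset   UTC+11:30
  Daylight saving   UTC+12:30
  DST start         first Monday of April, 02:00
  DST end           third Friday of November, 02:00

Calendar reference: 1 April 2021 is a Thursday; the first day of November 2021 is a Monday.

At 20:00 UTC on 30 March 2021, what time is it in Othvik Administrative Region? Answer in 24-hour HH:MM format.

1 April 2021 is a Thursday, so the first Monday is April 5.
1 November 2021 is a Monday, so the first Friday is November 5 and the third is November 19.
At the standard offset (UTC+11:30), 20:00 UTC + 11h30m = 07:30 Othvik Administrative Region standard time (rolling into the next day, 31 March 2021).
Daylight saving runs 5 April – 19 November; the standard-time date in Othvik Administrative Region, 31 March 2021, is outside that window, so Othvik Administrative Region is on standard time at UTC+11:30.
20:00 UTC + 11h30m = 07:30 local (rolling into the next day, 31 March 2021).

07:30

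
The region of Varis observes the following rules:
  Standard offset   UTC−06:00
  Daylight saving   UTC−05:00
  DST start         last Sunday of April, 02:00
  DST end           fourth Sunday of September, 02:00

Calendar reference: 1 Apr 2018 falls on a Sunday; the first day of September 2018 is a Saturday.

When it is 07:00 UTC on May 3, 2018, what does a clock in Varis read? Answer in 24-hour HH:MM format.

1 April 2018 is a Sunday, so Sundays fall on 1, 8, 15, 22, 29; the last is April 29.
1 September 2018 is a Saturday, so the first Sunday is September 2 and the fourth is September 23.
At the standard offset (UTC−06:00), 07:00 UTC − 6h = 01:00 Varis standard time.
Daylight saving runs 29 April – 23 September; the standard-time date in Varis, May 3, 2018, is inside that window, so Varis is at UTC−05:00.
07:00 UTC − 5h = 02:00 local.

02:00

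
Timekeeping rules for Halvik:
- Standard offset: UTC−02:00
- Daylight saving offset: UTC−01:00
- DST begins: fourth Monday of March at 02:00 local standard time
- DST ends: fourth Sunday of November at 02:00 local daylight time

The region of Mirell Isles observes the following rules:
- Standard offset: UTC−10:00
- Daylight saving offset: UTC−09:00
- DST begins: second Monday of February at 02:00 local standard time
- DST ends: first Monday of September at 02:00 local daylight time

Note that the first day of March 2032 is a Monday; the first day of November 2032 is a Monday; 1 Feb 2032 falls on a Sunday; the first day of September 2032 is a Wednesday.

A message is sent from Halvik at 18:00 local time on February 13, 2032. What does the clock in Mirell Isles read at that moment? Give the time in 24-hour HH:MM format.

1 March 2032 is a Monday, so the first Monday is March 1 and the fourth is March 22.
1 November 2032 is a Monday, so the first Sunday is November 7 and the fourth is November 28.
February 13, 2032 does not fall between 22 March and 28 November, so daylight saving is not in effect and Halvik is at UTC−02:00.
18:00 Halvik + 2h = 20:00 UTC.
1 February 2032 is a Sunday, so the first Monday is February 2 and the second is February 9.
1 September 2032 is a Wednesday, so the first Monday is September 6.
At the standard offset (UTC−10:00), 20:00 UTC − 10h = 10:00 Mirell Isles standard time.
The standard-time date in Mirell Isles, February 13, 2032, falls between 9 February and 6 September, so daylight saving is in effect and Mirell Isles is at UTC−09:00.
20:00 UTC − 9h = 11:00 Mirell Isles.

11:00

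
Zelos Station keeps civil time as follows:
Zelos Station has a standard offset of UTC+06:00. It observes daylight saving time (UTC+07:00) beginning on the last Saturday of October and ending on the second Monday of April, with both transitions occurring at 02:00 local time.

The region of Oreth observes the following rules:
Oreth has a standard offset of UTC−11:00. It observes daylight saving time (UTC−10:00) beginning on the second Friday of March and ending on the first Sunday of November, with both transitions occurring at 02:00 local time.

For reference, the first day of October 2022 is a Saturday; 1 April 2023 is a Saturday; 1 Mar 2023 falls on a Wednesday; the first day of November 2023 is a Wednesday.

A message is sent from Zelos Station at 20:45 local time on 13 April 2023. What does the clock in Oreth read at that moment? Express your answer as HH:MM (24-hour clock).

1 October 2022 is a Saturday, so Saturdays fall on 1, 8, 15, 22, 29; the last is October 29.
1 April 2023 is a Saturday, so the first Monday is April 3 and the second is April 10.
Daylight saving runs 29 October 2022 – 10 April 2023; 13 April 2023 is outside that window, so Zelos Station is on standard time at UTC+06:00.
20:45 Zelos Station − 6h = 14:45 UTC.
1 March 2023 is a Wednesday, so the first Friday is March 3 and the second is March 10.
1 November 2023 is a Wednesday, so the first Sunday is November 5.
At the standard offset (UTC−11:00), 14:45 UTC − 11h = 03:45 Oreth standard time.
The standard-time date in Oreth, 13 April 2023, falls between 10 March and 5 November, so daylight saving is in effect and Oreth is at UTC−10:00.
14:45 UTC − 10h = 04:45 Oreth.

04:45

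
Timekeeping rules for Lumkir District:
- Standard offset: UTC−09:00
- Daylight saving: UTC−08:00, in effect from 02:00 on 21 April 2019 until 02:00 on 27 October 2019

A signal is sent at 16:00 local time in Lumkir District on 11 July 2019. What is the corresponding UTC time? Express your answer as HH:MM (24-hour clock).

00:00

Daylight saving runs 21 April – 27 October; 11 July 2019 is inside that window, so Lumkir District is at UTC−08:00.
16:00 local + 8h = 00:00 UTC (rolling into the next day, 12 July 2019).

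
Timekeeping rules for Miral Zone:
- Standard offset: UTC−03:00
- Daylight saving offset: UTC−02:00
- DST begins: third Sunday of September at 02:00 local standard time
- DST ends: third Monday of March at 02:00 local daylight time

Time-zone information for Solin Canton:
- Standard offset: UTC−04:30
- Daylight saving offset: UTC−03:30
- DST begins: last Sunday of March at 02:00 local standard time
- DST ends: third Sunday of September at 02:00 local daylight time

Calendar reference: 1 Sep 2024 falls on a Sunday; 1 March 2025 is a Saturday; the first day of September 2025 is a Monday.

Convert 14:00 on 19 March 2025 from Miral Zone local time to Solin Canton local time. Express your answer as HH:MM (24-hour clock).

12:30

1 September 2024 is a Sunday, so the first Sunday is September 1 and the third is September 15.
1 March 2025 is a Saturday, so the first Monday is March 3 and the third is March 17.
19 March 2025 does not fall between 15 September 2024 and 17 March 2025, so daylight saving is not in effect and Miral Zone is at UTC−03:00.
14:00 Miral Zone + 3h = 17:00 UTC.
1 March 2025 is a Saturday, so Sundays fall on 2, 9, 16, 23, 30; the last is March 30.
1 September 2025 is a Monday, so the first Sunday is September 7 and the third is September 21.
At the standard offset (UTC−04:30), 17:00 UTC − 4h30m = 12:30 Solin Canton standard time.
Daylight saving runs 30 March – 21 September; the standard-time date in Solin Canton, 19 March 2025, is outside that window, so Solin Canton is on standard time at UTC−04:30.
17:00 UTC − 4h30m = 12:30 Solin Canton.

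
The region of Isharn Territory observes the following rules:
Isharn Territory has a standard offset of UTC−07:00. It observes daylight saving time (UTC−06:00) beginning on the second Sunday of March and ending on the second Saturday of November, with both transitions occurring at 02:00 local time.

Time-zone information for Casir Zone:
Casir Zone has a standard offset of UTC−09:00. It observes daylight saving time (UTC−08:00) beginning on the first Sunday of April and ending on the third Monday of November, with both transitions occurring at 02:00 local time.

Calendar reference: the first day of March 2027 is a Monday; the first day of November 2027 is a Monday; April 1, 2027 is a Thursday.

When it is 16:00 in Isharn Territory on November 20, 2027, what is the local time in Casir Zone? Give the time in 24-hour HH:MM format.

14:00

1 March 2027 is a Monday, so the first Sunday is March 7 and the second is March 14.
1 November 2027 is a Monday, so the first Saturday is November 6 and the second is November 13.
November 20, 2027 does not fall between 14 March and 13 November, so daylight saving is not in effect and Isharn Territory is at UTC−07:00.
16:00 Isharn Territory + 7h = 23:00 UTC.
1 April 2027 is a Thursday, so the first Sunday is April 4.
1 November 2027 is a Monday, so the first Monday is November 1 and the third is November 15.
At the standard offset (UTC−09:00), 23:00 UTC − 9h = 14:00 Casir Zone standard time.
The standard-time date in Casir Zone, November 20, 2027, is outside the daylight-saving period (4 April – 15 November), so Casir Zone is on standard time, UTC−09:00.
23:00 UTC − 9h = 14:00 Casir Zone.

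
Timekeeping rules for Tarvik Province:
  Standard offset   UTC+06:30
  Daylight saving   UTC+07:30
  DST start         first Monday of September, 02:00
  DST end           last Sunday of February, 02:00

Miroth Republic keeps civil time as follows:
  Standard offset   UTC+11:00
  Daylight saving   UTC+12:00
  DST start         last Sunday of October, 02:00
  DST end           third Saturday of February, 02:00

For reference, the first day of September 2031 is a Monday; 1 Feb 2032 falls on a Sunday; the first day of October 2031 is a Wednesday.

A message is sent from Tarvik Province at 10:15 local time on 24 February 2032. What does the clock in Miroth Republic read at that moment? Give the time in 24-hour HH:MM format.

13:45

1 September 2031 is a Monday, so the first Monday is September 1.
1 February 2032 is a Sunday, so Sundays fall on 1, 8, 15, 22, 29; the last is February 29.
24 February 2032 lies within the daylight-saving period (1 September 2031 – 29 February 2032), so Tarvik Province is on daylight time, UTC+07:30.
10:15 Tarvik Province − 7h30m = 02:45 UTC.
1 October 2031 is a Wednesday, so Sundays fall on 5, 12, 19, 26; the last is October 26.
1 February 2032 is a Sunday, so the first Saturday is February 7 and the third is February 21.
At the standard offset (UTC+11:00), 02:45 UTC + 11h = 13:45 Miroth Republic standard time.
The standard-time date in Miroth Republic, 24 February 2032, does not fall between 26 October 2031 and 21 February 2032, so daylight saving is not in effect and Miroth Republic is at UTC+11:00.
02:45 UTC + 11h = 13:45 Miroth Republic.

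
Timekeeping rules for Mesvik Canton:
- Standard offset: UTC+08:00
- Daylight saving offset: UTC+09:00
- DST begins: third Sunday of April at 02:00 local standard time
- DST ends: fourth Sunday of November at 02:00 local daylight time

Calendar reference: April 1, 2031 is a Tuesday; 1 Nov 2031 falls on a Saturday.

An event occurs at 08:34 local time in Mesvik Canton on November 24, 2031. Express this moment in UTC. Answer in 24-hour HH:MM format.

00:34

1 April 2031 is a Tuesday, so the first Sunday is April 6 and the third is April 20.
1 November 2031 is a Saturday, so the first Sunday is November 2 and the fourth is November 23.
November 24, 2031 is outside the daylight-saving period (20 April – 23 November), so Mesvik Canton is on standard time, UTC+08:00.
08:34 local − 8h = 00:34 UTC.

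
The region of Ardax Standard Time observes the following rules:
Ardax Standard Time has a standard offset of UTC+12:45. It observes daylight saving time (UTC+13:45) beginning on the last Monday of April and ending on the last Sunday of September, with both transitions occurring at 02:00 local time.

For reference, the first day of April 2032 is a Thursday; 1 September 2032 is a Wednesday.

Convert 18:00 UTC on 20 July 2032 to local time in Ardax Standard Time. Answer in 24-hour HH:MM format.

07:45

1 April 2032 is a Thursday, so Mondays fall on 5, 12, 19, 26; the last is April 26.
1 September 2032 is a Wednesday, so Sundays fall on 5, 12, 19, 26; the last is September 26.
At the standard offset (UTC+12:45), 18:00 UTC + 12h45m = 06:45 Ardax Standard Time standard time (rolling into the next day, 21 July 2032).
The standard-time date in Ardax Standard Time, 21 July 2032, falls between 26 April and 26 September, so daylight saving is in effect and Ardax Standard Time is at UTC+13:45.
18:00 UTC + 13h45m = 07:45 local (rolling into the next day, 21 July 2032).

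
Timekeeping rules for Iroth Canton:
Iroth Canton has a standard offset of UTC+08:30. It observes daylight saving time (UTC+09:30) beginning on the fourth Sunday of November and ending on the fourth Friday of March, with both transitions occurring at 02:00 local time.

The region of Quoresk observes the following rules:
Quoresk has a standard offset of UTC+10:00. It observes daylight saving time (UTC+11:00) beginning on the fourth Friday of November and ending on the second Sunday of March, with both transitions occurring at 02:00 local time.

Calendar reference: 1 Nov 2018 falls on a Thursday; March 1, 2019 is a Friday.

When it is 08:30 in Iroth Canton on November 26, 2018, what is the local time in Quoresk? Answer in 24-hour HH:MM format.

1 November 2018 is a Thursday, so the first Sunday is November 4 and the fourth is November 25.
1 March 2019 is a Friday, so the first Friday is March 1 and the fourth is March 22.
November 26, 2018 falls between 25 November 2018 and 22 March 2019, so daylight saving is in effect and Iroth Canton is at UTC+09:30.
08:30 Iroth Canton − 9h30m = 23:00 UTC (rolling into the previous day, 25 November 2018).
1 November 2018 is a Thursday, so the first Friday is November 2 and the fourth is November 23.
1 March 2019 is a Friday, so the first Sunday is March 3 and the second is March 10.
At the standard offset (UTC+10:00), 23:00 UTC + 10h = 09:00 Quoresk standard time (rolling into the next day, 26 November 2018).
The standard-time date in Quoresk, November 26, 2018, falls between 23 November 2018 and 10 March 2019, so daylight saving is in effect and Quoresk is at UTC+11:00.
23:00 UTC + 11h = 10:00 Quoresk (rolling into the next day, 26 November 2018).

10:00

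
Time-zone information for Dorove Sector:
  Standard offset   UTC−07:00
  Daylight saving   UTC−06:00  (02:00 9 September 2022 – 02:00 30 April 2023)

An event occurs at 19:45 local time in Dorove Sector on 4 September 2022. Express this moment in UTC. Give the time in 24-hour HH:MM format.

4 September 2022 is outside the daylight-saving period (9 September 2022 – 30 April 2023), so Dorove Sector is on standard time, UTC−07:00.
19:45 local + 7h = 02:45 UTC (rolling into the next day, 5 September 2022).

02:45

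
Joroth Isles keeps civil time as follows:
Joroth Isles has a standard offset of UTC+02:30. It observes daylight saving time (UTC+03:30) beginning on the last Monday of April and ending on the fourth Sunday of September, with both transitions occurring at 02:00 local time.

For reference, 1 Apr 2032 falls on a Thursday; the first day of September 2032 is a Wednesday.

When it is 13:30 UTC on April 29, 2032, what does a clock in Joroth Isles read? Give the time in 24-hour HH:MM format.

1 April 2032 is a Thursday, so Mondays fall on 5, 12, 19, 26; the last is April 26.
1 September 2032 is a Wednesday, so the first Sunday is September 5 and the fourth is September 26.
At the standard offset (UTC+02:30), 13:30 UTC + 2h30m = 16:00 Joroth Isles standard time.
Daylight saving runs 26 April – 26 September; the standard-time date in Joroth Isles, April 29, 2032, is inside that window, so Joroth Isles is at UTC+03:30.
13:30 UTC + 3h30m = 17:00 local.

17:00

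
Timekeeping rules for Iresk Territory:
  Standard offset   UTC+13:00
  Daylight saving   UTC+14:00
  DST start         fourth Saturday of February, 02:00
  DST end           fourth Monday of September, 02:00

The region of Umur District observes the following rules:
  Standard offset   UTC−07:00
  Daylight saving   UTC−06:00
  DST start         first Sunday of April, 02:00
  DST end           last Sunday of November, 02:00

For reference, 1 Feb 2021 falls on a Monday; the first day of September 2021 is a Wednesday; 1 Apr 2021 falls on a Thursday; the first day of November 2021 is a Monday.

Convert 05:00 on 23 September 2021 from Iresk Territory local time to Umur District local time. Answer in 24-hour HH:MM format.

09:00

1 February 2021 is a Monday, so the first Saturday is February 6 and the fourth is February 27.
1 September 2021 is a Wednesday, so the first Monday is September 6 and the fourth is September 27.
23 September 2021 falls between 27 February and 27 September, so daylight saving is in effect and Iresk Territory is at UTC+14:00.
05:00 Iresk Territory − 14h = 15:00 UTC (rolling into the previous day, 22 September 2021).
1 April 2021 is a Thursday, so the first Sunday is April 4.
1 November 2021 is a Monday, so Sundays fall on 7, 14, 21, 28; the last is November 28.
At the standard offset (UTC−07:00), 15:00 UTC − 7h = 08:00 Umur District standard time.
The standard-time date in Umur District, 22 September 2021, lies within the daylight-saving period (4 April – 28 November), so Umur District is on daylight time, UTC−06:00.
15:00 UTC − 6h = 09:00 Umur District.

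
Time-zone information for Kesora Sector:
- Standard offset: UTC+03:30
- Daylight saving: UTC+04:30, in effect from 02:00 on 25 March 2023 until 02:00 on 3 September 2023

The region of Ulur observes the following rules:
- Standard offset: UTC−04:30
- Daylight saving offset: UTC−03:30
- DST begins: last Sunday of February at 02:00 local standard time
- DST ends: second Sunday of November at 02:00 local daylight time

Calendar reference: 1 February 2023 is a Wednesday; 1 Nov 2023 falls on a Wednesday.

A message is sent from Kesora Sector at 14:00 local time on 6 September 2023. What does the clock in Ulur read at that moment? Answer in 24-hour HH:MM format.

07:00

6 September 2023 is outside the daylight-saving period (25 March – 3 September), so Kesora Sector is on standard time, UTC+03:30.
14:00 Kesora Sector − 3h30m = 10:30 UTC.
1 February 2023 is a Wednesday, so Sundays fall on 5, 12, 19, 26; the last is February 26.
1 November 2023 is a Wednesday, so the first Sunday is November 5 and the second is November 12.
At the standard offset (UTC−04:30), 10:30 UTC − 4h30m = 06:00 Ulur standard time.
Daylight saving runs 26 February – 12 November; the standard-time date in Ulur, 6 September 2023, is inside that window, so Ulur is at UTC−03:30.
10:30 UTC − 3h30m = 07:00 Ulur.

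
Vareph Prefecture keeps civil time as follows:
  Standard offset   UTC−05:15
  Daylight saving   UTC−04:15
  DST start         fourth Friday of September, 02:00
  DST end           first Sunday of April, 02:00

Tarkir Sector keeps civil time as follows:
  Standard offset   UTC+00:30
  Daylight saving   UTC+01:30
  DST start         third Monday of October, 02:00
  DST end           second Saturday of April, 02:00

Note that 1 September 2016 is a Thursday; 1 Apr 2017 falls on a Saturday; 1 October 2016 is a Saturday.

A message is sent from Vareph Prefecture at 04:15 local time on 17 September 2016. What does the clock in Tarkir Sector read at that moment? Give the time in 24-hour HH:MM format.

10:00

1 September 2016 is a Thursday, so the first Friday is September 2 and the fourth is September 23.
1 April 2017 is a Saturday, so the first Sunday is April 2.
Daylight saving runs 23 September 2016 – 2 April 2017; 17 September 2016 is outside that window, so Vareph Prefecture is on standard time at UTC−05:15.
04:15 Vareph Prefecture + 5h15m = 09:30 UTC.
1 October 2016 is a Saturday, so the first Monday is October 3 and the third is October 17.
1 April 2017 is a Saturday, so the first Saturday is April 1 and the second is April 8.
At the standard offset (UTC+00:30), 09:30 UTC + 0h30m = 10:00 Tarkir Sector standard time.
Daylight saving runs 17 October 2016 – 8 April 2017; the standard-time date in Tarkir Sector, 17 September 2016, is outside that window, so Tarkir Sector is on standard time at UTC+00:30.
09:30 UTC + 0h30m = 10:00 Tarkir Sector.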